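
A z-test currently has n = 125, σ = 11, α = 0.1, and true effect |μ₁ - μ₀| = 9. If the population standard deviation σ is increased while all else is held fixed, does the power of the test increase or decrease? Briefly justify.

Power decreases: a larger σ inflates the standard error σ/√n, pulling the sampling distribution under H₁ back toward the critical value.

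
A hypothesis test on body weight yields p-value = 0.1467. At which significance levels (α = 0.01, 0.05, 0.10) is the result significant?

p = 0.1467. Not significant at any of the given levels.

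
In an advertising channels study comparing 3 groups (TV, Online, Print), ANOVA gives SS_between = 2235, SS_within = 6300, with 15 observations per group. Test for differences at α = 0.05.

df_between = 2, df_within = 42. F = MS_between/MS_within = 1117.5/150.0 = 7.45. F_crit ≈ 3.22. Reject H₀. At least one mean differs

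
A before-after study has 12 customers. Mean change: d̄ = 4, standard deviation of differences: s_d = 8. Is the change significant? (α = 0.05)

t = d̄/(s_d/√n) = 4/(8/√12) = 1.732. df = 11, critical t = ±2.201. Fail to reject H₀.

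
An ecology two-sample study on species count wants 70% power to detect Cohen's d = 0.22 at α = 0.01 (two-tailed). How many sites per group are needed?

z_{α/2} = 2.576, z_β = Φ⁻¹(0.7) = 0.524. For small effect (d = 0.22): n per group = 2(z_{α/2} + z_β)²/d² = 2(2.576 + 0.524)²/0.22² = 397.1 → 398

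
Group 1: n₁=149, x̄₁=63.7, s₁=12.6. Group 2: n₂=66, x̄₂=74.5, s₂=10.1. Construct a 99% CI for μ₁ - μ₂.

Difference = -10.8. SE = √(12.6²/149 + 10.1²/66) = 1.616. CI = (-14.96, -6.64)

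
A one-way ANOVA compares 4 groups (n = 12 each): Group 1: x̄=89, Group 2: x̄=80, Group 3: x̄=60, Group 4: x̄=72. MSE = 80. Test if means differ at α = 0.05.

Grand mean = 75.25. SS_between = 5457.0, MS_between = 1819.0. F = 22.738, F_crit ≈ 2.816. Reject H₀.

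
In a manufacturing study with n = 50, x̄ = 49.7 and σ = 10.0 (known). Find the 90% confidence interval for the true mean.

CI = x̄ ± z*(σ/√n) = 49.7 ± 1.645(10.0/√50) = 49.7 ± 2.33 = (47.37, 52.03)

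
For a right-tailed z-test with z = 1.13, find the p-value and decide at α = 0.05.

p = P(Z > 1.13) = 1 - Φ(1.13) ≈ 0.1292. Since p ≥ 0.05, fail to reject H₀ (not significant) at α = 0.05.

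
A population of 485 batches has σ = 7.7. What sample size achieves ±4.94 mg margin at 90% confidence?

Without FPC: n₀ = (1.645×7.7/4.94)² = 6.574. With FPC: n = n₀N/(n₀+N-1) = 6.5 → n = 7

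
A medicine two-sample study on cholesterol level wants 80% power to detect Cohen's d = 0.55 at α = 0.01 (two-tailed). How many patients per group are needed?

z_{α/2} = 2.576, z_β = Φ⁻¹(0.8) = 0.842. For medium effect (d = 0.55): n per group = 2(z_{α/2} + z_β)²/d² = 2(2.576 + 0.842)²/0.55² = 77.2 → 78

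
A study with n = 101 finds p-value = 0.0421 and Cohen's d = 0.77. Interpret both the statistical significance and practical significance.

Statistically significant (p = 0.0421 < 0.05). Cohen's d = 0.77 indicates a medium effect size. Both statistical and practical significance should be considered.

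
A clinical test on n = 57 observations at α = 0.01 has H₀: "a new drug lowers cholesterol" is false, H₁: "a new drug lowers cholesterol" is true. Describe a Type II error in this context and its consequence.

Type II error: failing to reject H₀ when it is false — concluding that a new drug lowers cholesterol is not supported when in fact it is. Consequence: shelving an effective drug — patients miss out on a treatment that would have helped.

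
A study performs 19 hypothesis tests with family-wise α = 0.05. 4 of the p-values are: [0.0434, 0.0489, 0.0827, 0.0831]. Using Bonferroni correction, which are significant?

Bonferroni α = 0.05/19 = 0.00263. None of the given p-values are significant.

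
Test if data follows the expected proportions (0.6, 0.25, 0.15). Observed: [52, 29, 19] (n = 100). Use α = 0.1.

Expected: [60.0, 25.0, 15.0]. χ² = 2.773. df = 2, critical = 4.605. Fail to reject H₀.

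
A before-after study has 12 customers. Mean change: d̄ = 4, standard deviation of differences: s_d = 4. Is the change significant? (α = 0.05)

t = d̄/(s_d/√n) = 4/(4/√12) = 3.464. df = 11, critical t = ±2.201. Reject H₀.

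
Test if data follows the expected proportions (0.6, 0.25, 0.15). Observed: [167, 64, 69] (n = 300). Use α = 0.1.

Expected: [180.0, 75.0, 45.0]. χ² = 15.352. df = 2, critical = 4.605. Reject H₀.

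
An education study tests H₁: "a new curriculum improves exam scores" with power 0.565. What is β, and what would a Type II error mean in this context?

β = 1 - power = 1 - 0.565 = 0.435. A Type II error is failing to reject H₀ when H₀ is false (false negative) — here, failing to conclude that a new curriculum improves exam scores when in fact it is true. Consequence: keeping the old curriculum when the new one would have helped students.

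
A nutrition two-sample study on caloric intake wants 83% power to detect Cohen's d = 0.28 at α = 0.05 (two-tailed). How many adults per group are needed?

z_{α/2} = 1.96, z_β = Φ⁻¹(0.83) = 0.954. For small effect (d = 0.28): n per group = 2(z_{α/2} + z_β)²/d² = 2(1.96 + 0.954)²/0.28² = 216.6 → 217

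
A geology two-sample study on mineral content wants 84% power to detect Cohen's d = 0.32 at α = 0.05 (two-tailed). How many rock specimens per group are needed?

z_{α/2} = 1.96, z_β = Φ⁻¹(0.84) = 0.994. For small effect (d = 0.32): n per group = 2(z_{α/2} + z_β)²/d² = 2(1.96 + 0.994)²/0.32² = 170.4 → 171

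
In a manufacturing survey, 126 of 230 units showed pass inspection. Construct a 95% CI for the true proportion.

p̂ = 0.548. CI = p̂ ± z*√(p̂(1-p̂)/n) = (0.484, 0.612)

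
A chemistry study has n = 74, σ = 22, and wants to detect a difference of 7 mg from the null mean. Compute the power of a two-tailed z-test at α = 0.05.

SE = σ/√n = 22/√74 = 2.557. Non-centrality λ = d/SE = 7/2.557 = 2.737. Power ≈ Φ(λ - z_{α/2}) = Φ(2.737 - 1.96) = Φ(0.777) = 0.781.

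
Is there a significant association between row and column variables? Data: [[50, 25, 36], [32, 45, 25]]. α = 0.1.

χ² = 11.289. df = 2, critical = 4.605. Reject H₀. Variables are dependent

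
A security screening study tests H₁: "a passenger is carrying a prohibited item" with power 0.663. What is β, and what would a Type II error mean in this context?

β = 1 - power = 1 - 0.663 = 0.337. A Type II error is failing to reject H₀ when H₀ is false (false negative) — here, failing to conclude that a passenger is carrying a prohibited item when in fact it is true. Consequence: letting a prohibited item through — security breach.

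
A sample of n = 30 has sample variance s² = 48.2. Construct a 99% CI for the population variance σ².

df = 29. χ²_{0.005} = 52.336, χ²_{0.995} = 13.121. CI for σ² = ((n-1)s²/χ²_{α/2}, (n-1)s²/χ²_{1-α/2}) = (29·48.2/52.336, 29·48.2/13.121) = (26.71, 106.53)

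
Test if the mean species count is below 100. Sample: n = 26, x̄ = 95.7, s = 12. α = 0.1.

t = (95.7 - 100)/(12/√26) = -1.827, df = 25. Critical t = -1.316. Reject H₀.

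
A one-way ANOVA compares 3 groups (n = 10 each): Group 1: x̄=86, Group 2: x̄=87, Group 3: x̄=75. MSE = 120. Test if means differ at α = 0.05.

Grand mean = 82.67. SS_between = 886.67, MS_between = 443.33. F = 3.694, F_crit ≈ 3.354. Reject H₀.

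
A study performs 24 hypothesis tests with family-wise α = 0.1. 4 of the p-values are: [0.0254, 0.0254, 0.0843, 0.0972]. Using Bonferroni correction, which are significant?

Bonferroni α = 0.1/24 = 0.00417. None of the given p-values are significant.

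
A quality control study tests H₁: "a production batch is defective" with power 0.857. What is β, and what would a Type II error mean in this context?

β = 1 - power = 1 - 0.857 = 0.143. A Type II error is failing to reject H₀ when H₀ is false (false negative) — here, failing to conclude that a production batch is defective when in fact it is true. Consequence: shipping a defective batch — faulty products reach customers.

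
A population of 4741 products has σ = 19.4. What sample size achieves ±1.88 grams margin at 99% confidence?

Without FPC: n₀ = (2.576×19.4/1.88)² = 706.61. With FPC: n = n₀N/(n₀+N-1) = 615.1 → n = 616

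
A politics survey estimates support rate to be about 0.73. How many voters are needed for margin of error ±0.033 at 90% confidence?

n = z²p(1-p)/E² = 1.645²×0.73×0.27/0.033² = 489.8 → n = 490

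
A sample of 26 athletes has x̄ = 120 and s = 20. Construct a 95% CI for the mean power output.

CI = x̄ ± t*(s/√n) = 120 ± 2.06(20/√26) = (111.92, 128.08)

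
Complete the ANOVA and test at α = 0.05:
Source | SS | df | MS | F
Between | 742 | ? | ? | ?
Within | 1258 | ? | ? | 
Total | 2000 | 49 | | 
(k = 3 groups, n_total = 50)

df_between = 2, df_within = 47. MS_between = 371.0, MS_within = 26.77. F = 13.861, F_crit ≈ 3.195. Reject H₀.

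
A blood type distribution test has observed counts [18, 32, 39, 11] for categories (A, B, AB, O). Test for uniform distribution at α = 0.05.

Expected = 25 each. χ² = Σ(O-E)²/E = 19.6. df = 3, critical value = 7.815. Reject H₀.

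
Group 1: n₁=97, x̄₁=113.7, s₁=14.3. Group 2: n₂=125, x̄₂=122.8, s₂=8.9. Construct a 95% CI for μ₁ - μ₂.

Difference = -9.1. SE = √(14.3²/97 + 8.9²/125) = 1.656. CI = (-12.35, -5.85)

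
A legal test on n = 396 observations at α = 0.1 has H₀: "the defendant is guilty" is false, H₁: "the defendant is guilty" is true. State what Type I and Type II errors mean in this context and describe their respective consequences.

Type I (false positive): concluding that the defendant is guilty when it is not — convicting an innocent person. Type II (false negative): failing to conclude that the defendant is guilty when it is — acquitting a guilty person. Which is costlier depends on domain priorities and is a judgement call rather than a statistical fact.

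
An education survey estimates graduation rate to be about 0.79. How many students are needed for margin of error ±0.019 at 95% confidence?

n = z²p(1-p)/E² = 1.96²×0.79×0.21/0.019² = 1765.4 → n = 1766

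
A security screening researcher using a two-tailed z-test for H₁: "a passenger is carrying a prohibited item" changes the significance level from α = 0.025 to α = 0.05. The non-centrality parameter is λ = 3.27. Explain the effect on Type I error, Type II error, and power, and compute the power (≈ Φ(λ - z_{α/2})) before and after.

Increasing α from 0.025 to 0.05:
• Type I error rate increases (α is the Type I rate by definition).
• Critical value moves from z_{α/2} = 2.241 to 1.96, so power = Φ(λ - z_{α/2}) goes from Φ(3.27 - 2.241) = 0.848 to Φ(3.27 - 1.96) = 0.905.
• Type II error rate β = 1 - power therefore decreases (0.152 → 0.095).
Appropriate when false negatives are costly — here, letting a prohibited item through — security breach.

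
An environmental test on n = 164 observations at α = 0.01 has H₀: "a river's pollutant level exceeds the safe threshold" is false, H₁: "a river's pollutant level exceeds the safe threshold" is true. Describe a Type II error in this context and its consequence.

Type II error: failing to reject H₀ when it is false — concluding that a river's pollutant level exceeds the safe threshold is not supported when in fact it is. Consequence: allowing unsafe pollution to continue.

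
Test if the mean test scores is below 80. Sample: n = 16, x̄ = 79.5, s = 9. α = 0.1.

t = (79.5 - 80)/(9/√16) = -0.222, df = 15. Critical t = -1.341. Fail to reject H₀.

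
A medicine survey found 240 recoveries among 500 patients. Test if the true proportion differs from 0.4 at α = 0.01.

p̂ = 0.48, p₀ = 0.4. z = (p̂ - p₀)/√(p₀(1-p₀)/n) = 3.651. Critical: ±2.576. Reject H₀.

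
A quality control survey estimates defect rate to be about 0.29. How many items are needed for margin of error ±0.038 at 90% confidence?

n = z²p(1-p)/E² = 1.645²×0.29×0.71/0.038² = 385.9 → n = 386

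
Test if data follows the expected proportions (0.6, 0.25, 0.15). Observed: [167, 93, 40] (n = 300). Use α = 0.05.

Expected: [180.0, 75.0, 45.0]. χ² = 5.814. df = 2, critical = 5.991. Fail to reject H₀.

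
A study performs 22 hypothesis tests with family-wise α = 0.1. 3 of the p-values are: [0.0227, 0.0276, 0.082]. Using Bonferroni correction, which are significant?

Bonferroni α = 0.1/22 = 0.00455. None of the given p-values are significant.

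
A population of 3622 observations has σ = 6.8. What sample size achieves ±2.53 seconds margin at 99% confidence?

Without FPC: n₀ = (2.576×6.8/2.53)² = 47.937. With FPC: n = n₀N/(n₀+N-1) = 47.3 → n = 48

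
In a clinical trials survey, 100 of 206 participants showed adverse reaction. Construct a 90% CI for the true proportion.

p̂ = 0.485. CI = p̂ ± z*√(p̂(1-p̂)/n) = (0.428, 0.543)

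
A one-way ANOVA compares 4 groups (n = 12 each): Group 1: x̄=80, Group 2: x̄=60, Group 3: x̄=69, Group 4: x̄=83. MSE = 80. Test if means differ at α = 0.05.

Grand mean = 73.0. SS_between = 4008.0, MS_between = 1336.0. F = 16.7, F_crit ≈ 2.816. Reject H₀.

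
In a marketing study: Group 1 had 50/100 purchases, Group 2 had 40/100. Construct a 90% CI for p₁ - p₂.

p̂₁ = 0.5, p̂₂ = 0.4. Difference = 0.1. CI = (-0.015, 0.215)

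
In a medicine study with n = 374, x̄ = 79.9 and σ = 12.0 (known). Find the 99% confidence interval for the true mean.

CI = x̄ ± z*(σ/√n) = 79.9 ± 2.576(12.0/√374) = 79.9 ± 1.6 = (78.3, 81.5)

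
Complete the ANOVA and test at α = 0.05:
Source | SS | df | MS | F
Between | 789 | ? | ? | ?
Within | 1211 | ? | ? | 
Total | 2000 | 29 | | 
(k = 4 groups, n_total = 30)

df_between = 3, df_within = 26. MS_between = 263.0, MS_within = 46.58. F = 5.647, F_crit ≈ 2.975. Reject H₀.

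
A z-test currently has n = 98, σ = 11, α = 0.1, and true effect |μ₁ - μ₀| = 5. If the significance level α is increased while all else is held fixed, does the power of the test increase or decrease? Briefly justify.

Power increases: a larger α lowers the critical value, so more of the H₁ sampling distribution falls in the rejection region.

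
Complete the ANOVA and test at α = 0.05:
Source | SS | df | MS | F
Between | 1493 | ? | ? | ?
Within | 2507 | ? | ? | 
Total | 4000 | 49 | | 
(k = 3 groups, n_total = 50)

df_between = 2, df_within = 47. MS_between = 746.5, MS_within = 53.34. F = 13.995, F_crit ≈ 3.195. Reject H₀.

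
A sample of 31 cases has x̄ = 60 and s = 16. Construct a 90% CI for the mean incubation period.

CI = x̄ ± t*(s/√n) = 60 ± 1.697(16/√31) = (55.12, 64.88)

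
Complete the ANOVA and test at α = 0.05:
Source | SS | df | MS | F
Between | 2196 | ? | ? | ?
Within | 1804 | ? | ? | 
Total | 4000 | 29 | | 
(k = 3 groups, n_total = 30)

df_between = 2, df_within = 27. MS_between = 1098.0, MS_within = 66.81. F = 16.433, F_crit ≈ 3.354. Reject H₀.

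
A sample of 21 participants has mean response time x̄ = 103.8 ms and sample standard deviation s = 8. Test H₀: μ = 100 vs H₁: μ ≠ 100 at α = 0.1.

t = (x̄ - μ₀)/(s/√n) = (103.8 - 100)/(8/√21) = 2.177. df = 20, critical t = ±1.725. Reject H₀.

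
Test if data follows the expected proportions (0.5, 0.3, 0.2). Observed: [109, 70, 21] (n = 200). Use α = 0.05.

Expected: [100.0, 60.0, 40.0]. χ² = 11.502. df = 2, critical = 5.991. Reject H₀.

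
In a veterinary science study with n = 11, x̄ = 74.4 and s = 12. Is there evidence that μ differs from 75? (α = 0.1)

t = (x̄ - μ₀)/(s/√n) = (74.4 - 75)/(12/√11) = -0.166. df = 10, critical t = ±1.812. Fail to reject H₀.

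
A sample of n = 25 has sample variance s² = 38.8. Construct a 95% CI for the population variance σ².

df = 24. χ²_{0.025} = 39.364, χ²_{0.975} = 12.401. CI for σ² = ((n-1)s²/χ²_{α/2}, (n-1)s²/χ²_{1-α/2}) = (24·38.8/39.364, 24·38.8/12.401) = (23.66, 75.09)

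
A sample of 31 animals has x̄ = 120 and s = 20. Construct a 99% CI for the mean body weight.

CI = x̄ ± t*(s/√n) = 120 ± 2.75(20/√31) = (110.12, 129.88)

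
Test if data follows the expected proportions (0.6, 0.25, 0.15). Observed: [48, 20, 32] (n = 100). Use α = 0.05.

Expected: [60.0, 25.0, 15.0]. χ² = 22.667. df = 2, critical = 5.991. Reject H₀.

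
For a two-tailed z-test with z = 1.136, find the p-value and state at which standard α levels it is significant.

p = 2·P(Z > |1.136|) = 2·(1 - Φ(1.136)) ≈ 0.256. Not significant at any standard level.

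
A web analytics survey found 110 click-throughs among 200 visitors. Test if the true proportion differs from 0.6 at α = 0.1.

p̂ = 0.55, p₀ = 0.6. z = (p̂ - p₀)/√(p₀(1-p₀)/n) = -1.443. Critical: ±1.645. Fail to reject H₀.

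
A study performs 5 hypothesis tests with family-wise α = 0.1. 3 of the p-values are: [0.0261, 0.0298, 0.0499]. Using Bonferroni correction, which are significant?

Bonferroni α = 0.1/5 = 0.02. None of the given p-values are significant.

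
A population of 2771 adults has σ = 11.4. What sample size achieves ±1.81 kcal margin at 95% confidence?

Without FPC: n₀ = (1.96×11.4/1.81)² = 152.393. With FPC: n = n₀N/(n₀+N-1) = 144.5 → n = 145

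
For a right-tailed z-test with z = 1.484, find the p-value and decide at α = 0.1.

p = P(Z > 1.484) = 1 - Φ(1.484) ≈ 0.0689. Since p < 0.1, reject H₀ (significant) at α = 0.1.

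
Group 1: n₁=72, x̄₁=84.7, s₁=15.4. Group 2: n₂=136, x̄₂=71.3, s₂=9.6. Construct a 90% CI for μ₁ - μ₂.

Difference = 13.4. SE = √(15.4²/72 + 9.6²/136) = 1.993. CI = (10.12, 16.68)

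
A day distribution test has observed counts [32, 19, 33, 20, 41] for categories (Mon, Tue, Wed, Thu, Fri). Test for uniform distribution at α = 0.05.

Expected = 29 each. χ² = Σ(O-E)²/E = 12.069. df = 4, critical value = 9.488. Reject H₀.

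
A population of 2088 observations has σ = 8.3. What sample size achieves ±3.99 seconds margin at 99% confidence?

Without FPC: n₀ = (2.576×8.3/3.99)² = 28.715. With FPC: n = n₀N/(n₀+N-1) = 28.3 → n = 29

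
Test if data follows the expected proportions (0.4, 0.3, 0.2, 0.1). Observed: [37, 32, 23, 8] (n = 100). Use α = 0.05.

Expected: [40.0, 30.0, 20.0, 10.0]. χ² = 1.208. df = 3, critical = 7.815. Fail to reject H₀.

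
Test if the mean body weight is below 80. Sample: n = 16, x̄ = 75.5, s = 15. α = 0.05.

t = (75.5 - 80)/(15/√16) = -1.2, df = 15. Critical t = -1.753. Fail to reject H₀.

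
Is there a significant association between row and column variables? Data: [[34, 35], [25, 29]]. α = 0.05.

χ² = 0.108. df = 1, critical = 3.841. Fail to reject H₀. No evidence of dependence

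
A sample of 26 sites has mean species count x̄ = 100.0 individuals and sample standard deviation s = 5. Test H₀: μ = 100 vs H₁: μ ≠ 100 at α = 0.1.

t = (x̄ - μ₀)/(s/√n) = (100.0 - 100)/(5/√26) = 0.0. df = 25, critical t = ±1.708. Fail to reject H₀.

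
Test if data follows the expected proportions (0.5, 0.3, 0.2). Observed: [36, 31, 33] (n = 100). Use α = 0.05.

Expected: [50.0, 30.0, 20.0]. χ² = 12.403. df = 2, critical = 5.991. Reject H₀.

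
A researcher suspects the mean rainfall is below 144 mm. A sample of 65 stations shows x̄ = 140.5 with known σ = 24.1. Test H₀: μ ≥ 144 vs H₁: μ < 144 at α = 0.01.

z = -1.171. Critical value: -2.33. Fail to reject H₀.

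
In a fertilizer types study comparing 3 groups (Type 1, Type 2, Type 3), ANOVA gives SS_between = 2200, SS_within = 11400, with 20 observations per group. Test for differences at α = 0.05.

df_between = 2, df_within = 57. F = MS_between/MS_within = 1100.0/200.0 = 5.5. F_crit ≈ 3.159. Reject H₀. At least one mean differs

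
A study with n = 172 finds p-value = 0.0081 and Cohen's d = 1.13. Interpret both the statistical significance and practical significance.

Statistically significant (p = 0.0081 < 0.05). Cohen's d = 1.13 indicates a large effect size. Both statistical and practical significance should be considered.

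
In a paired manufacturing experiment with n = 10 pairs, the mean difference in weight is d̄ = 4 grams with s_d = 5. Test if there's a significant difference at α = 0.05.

t = d̄/(s_d/√n) = 4/(5/√10) = 2.53. df = 9, critical t = ±2.262. Reject H₀.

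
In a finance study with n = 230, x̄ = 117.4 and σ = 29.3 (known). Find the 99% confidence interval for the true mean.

CI = x̄ ± z*(σ/√n) = 117.4 ± 2.576(29.3/√230) = 117.4 ± 4.98 = (112.42, 122.38)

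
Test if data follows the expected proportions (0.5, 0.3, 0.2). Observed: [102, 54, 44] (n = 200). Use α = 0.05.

Expected: [100.0, 60.0, 40.0]. χ² = 1.04. df = 2, critical = 5.991. Fail to reject H₀.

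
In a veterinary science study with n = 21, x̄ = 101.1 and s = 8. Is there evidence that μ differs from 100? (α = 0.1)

t = (x̄ - μ₀)/(s/√n) = (101.1 - 100)/(8/√21) = 0.63. df = 20, critical t = ±1.725. Fail to reject H₀.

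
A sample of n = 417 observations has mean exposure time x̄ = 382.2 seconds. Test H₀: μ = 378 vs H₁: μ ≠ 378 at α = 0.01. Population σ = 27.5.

z = (x̄ - μ₀)/(σ/√n) = (382.2 - 378)/(27.5/√417) = 3.119. Critical value: ±2.576. Since |3.119| > 2.576, Reject H₀.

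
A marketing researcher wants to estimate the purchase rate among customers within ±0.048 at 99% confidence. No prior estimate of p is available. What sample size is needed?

Conservative approach: use p = 0.5 (maximizes p(1-p) = 0.25). n = z²(0.25)/E² = 2.576²×0.25/0.048² = 720.03 → n = 721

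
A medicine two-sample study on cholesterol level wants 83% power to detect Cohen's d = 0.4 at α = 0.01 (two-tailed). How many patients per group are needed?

z_{α/2} = 2.576, z_β = Φ⁻¹(0.83) = 0.954. For small effect (d = 0.4): n per group = 2(z_{α/2} + z_β)²/d² = 2(2.576 + 0.954)²/0.4² = 155.8 → 156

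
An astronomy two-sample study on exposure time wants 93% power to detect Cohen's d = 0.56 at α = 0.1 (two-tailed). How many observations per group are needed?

z_{α/2} = 1.645, z_β = Φ⁻¹(0.93) = 1.476. For medium effect (d = 0.56): n per group = 2(z_{α/2} + z_β)²/d² = 2(1.645 + 1.476)²/0.56² = 62.1 → 63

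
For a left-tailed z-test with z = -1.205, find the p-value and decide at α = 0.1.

p = P(Z < -1.205) = Φ(-1.205) ≈ 0.1141. Since p ≥ 0.1, fail to reject H₀ (not significant) at α = 0.1.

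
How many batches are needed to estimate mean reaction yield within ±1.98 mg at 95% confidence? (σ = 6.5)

n = (z*σ/E)² = (1.96×6.5/1.98)² = 41.4 → n = 42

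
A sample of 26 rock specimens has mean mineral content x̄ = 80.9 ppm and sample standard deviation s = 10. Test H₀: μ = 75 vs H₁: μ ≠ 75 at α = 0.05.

t = (x̄ - μ₀)/(s/√n) = (80.9 - 75)/(10/√26) = 3.008. df = 25, critical t = ±2.06. Reject H₀.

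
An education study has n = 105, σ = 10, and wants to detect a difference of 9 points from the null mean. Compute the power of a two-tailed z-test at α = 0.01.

SE = σ/√n = 10/√105 = 0.976. Non-centrality λ = d/SE = 9/0.976 = 9.222. Power ≈ Φ(λ - z_{α/2}) = Φ(9.222 - 2.576) = Φ(6.646) = 1.0.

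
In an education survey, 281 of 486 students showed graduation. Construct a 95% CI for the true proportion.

p̂ = 0.578. CI = p̂ ± z*√(p̂(1-p̂)/n) = (0.534, 0.622)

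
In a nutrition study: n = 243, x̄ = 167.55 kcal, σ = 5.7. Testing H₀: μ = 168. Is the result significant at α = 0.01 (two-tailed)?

z = (167.55 - 168)/(5.7/√243) = -1.231. Since |z| ≤ 2.576, not significant at α = 0.01.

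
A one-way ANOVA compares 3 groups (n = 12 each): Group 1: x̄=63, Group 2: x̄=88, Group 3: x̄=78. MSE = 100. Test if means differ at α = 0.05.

Grand mean = 76.33. SS_between = 3800.0, MS_between = 1900.0. F = 19.0, F_crit ≈ 3.285. Reject H₀.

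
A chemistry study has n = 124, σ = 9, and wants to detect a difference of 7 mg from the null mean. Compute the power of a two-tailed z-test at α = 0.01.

SE = σ/√n = 9/√124 = 0.808. Non-centrality λ = d/SE = 7/0.808 = 8.661. Power ≈ Φ(λ - z_{α/2}) = Φ(8.661 - 2.576) = Φ(6.085) = 1.0.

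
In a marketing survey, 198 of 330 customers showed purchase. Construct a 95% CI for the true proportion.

p̂ = 0.6. CI = p̂ ± z*√(p̂(1-p̂)/n) = (0.547, 0.653)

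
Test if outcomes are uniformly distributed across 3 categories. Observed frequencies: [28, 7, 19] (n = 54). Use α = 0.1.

Expected = 18 each. χ² = Σ(O-E)²/E = 12.333. df = 2, critical value = 4.605. Reject H₀.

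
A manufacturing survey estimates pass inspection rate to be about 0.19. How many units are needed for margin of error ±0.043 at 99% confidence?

n = z²p(1-p)/E² = 2.576²×0.19×0.81/0.043² = 552.3 → n = 553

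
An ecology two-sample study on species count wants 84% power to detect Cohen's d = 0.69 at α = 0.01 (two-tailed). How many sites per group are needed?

z_{α/2} = 2.576, z_β = Φ⁻¹(0.84) = 0.994. For medium effect (d = 0.69): n per group = 2(z_{α/2} + z_β)²/d² = 2(2.576 + 0.994)²/0.69² = 53.5 → 54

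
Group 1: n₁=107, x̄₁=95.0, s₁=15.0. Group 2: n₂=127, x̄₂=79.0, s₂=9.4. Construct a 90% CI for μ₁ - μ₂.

Difference = 16.0. SE = √(15.0²/107 + 9.4²/127) = 1.673. CI = (13.25, 18.75)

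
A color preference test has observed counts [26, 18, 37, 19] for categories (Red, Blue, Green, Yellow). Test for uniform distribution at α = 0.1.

Expected = 25 each. χ² = Σ(O-E)²/E = 9.2. df = 3, critical value = 6.251. Reject H₀.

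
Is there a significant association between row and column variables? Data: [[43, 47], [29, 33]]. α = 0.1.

χ² = 0.015. df = 1, critical = 2.706. Fail to reject H₀. No evidence of dependence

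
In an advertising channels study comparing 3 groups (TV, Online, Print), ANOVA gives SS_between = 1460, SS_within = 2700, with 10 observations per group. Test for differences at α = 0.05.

df_between = 2, df_within = 27. F = MS_between/MS_within = 730.0/100.0 = 7.3. F_crit ≈ 3.354. Reject H₀. At least one mean differs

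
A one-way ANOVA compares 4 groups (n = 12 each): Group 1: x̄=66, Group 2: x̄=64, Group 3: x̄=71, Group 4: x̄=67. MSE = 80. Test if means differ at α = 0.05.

Grand mean = 67.0. SS_between = 312.0, MS_between = 104.0. F = 1.3, F_crit ≈ 2.816. Fail to reject H₀.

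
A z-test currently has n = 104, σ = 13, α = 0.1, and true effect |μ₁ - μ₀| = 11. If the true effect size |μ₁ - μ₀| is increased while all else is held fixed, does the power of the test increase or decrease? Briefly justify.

Power increases: a larger true effect increases the non-centrality λ = |μ₁ - μ₀|/(σ/√n).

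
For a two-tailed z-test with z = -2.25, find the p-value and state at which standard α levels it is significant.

p = 2·P(Z > |-2.25|) = 2·(1 - Φ(2.25)) ≈ 0.0244. Significant at α = 0.1; Significant at α = 0.05.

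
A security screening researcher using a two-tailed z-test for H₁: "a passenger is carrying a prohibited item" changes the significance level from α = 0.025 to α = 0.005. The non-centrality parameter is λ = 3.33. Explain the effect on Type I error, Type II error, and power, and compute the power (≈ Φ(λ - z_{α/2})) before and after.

Decreasing α from 0.025 to 0.005:
• Type I error rate decreases (α is the Type I rate by definition).
• Critical value moves from z_{α/2} = 2.241 to 2.807, so power = Φ(λ - z_{α/2}) goes from Φ(3.33 - 2.241) = 0.862 to Φ(3.33 - 2.807) = 0.7.
• Type II error rate β = 1 - power therefore increases (0.138 → 0.3).
Appropriate when false positives are costly — here, detaining an innocent passenger — delay and inconvenience.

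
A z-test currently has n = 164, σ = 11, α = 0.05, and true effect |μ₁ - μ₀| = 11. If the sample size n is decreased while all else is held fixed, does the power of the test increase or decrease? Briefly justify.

Power decreases: a smaller n inflates the standard error σ/√n, pulling the sampling distribution under H₁ back toward the critical value.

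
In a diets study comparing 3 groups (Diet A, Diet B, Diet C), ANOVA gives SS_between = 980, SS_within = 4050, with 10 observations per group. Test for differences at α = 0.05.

df_between = 2, df_within = 27. F = MS_between/MS_within = 490.0/150.0 = 3.267. F_crit ≈ 3.354. Fail to reject H₀.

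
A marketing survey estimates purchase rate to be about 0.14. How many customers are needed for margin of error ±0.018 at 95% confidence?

n = z²p(1-p)/E² = 1.96²×0.14×0.86/0.018² = 1427.6 → n = 1428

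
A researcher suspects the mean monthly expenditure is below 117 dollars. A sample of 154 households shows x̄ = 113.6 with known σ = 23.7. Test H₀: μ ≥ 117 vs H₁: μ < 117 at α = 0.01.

z = -1.78. Critical value: -2.33. Fail to reject H₀.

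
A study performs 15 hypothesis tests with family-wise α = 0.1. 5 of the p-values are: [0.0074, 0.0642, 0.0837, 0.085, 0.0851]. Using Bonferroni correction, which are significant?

Bonferroni α = 0.1/15 = 0.00667. None of the given p-values are significant.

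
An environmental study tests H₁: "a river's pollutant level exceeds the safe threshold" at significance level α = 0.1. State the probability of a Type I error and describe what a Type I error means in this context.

P(Type I error) = α = 0.1. A Type I error is rejecting H₀ when H₀ is actually true (false positive) — here, concluding that a river's pollutant level exceeds the safe threshold when in fact this is not the case. Consequence: shutting down a compliant factory unnecessarily.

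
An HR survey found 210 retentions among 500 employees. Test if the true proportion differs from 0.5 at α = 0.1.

p̂ = 0.42, p₀ = 0.5. z = (p̂ - p₀)/√(p₀(1-p₀)/n) = -3.578. Critical: ±1.645. Reject H₀.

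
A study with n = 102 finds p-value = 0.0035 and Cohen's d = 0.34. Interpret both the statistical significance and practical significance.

Statistically significant (p = 0.0035 < 0.05). Cohen's d = 0.34 indicates a small effect size. Both statistical and practical significance should be considered.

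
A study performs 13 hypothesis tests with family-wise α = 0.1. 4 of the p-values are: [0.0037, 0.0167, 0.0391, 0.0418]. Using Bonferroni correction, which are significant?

Bonferroni α = 0.1/13 = 0.00769. Significant p-values: [0.0037]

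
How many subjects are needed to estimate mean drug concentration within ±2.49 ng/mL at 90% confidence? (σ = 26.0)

n = (z*σ/E)² = (1.645×26.0/2.49)² = 295.04 → n = 296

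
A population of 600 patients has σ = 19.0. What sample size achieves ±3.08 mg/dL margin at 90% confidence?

Without FPC: n₀ = (1.645×19.0/3.08)² = 102.976. With FPC: n = n₀N/(n₀+N-1) = 88.02 → n = 89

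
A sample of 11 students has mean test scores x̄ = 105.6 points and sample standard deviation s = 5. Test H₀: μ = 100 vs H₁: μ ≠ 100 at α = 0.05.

t = (x̄ - μ₀)/(s/√n) = (105.6 - 100)/(5/√11) = 3.715. df = 10, critical t = ±2.228. Reject H₀.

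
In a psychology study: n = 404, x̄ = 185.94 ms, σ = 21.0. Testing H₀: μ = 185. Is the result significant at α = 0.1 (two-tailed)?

z = (185.94 - 185)/(21.0/√404) = 0.9. Since |z| ≤ 1.645, not significant at α = 0.1.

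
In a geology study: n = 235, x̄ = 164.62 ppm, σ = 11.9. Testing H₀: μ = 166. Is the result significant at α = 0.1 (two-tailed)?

z = (164.62 - 166)/(11.9/√235) = -1.778. Since |z| > 1.645, significant at α = 0.1.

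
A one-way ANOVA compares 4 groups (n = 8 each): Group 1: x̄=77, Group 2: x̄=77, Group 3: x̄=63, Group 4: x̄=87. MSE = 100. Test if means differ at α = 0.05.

Grand mean = 76.0. SS_between = 2336.0, MS_between = 778.67. F = 7.787, F_crit ≈ 2.947. Reject H₀.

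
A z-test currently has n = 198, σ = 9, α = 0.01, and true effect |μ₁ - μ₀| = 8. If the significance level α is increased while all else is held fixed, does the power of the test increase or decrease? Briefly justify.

Power increases: a larger α lowers the critical value, so more of the H₁ sampling distribution falls in the rejection region.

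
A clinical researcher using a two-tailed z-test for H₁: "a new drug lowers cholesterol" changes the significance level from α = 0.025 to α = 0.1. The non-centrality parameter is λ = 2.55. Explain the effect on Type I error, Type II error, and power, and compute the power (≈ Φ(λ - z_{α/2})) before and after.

Increasing α from 0.025 to 0.1:
• Type I error rate increases (α is the Type I rate by definition).
• Critical value moves from z_{α/2} = 2.241 to 1.645, so power = Φ(λ - z_{α/2}) goes from Φ(2.55 - 2.241) = 0.621 to Φ(2.55 - 1.645) = 0.817.
• Type II error rate β = 1 - power therefore decreases (0.379 → 0.183).
Appropriate when false negatives are costly — here, shelving an effective drug — patients miss out on a treatment that would have helped.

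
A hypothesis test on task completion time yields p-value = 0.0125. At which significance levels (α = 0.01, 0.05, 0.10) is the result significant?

p = 0.0125. Significant at: α = 0.05, 0.1.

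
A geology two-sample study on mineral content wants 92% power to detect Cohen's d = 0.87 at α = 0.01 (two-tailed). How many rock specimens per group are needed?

z_{α/2} = 2.576, z_β = Φ⁻¹(0.92) = 1.405. For large effect (d = 0.87): n per group = 2(z_{α/2} + z_β)²/d² = 2(2.576 + 1.405)²/0.87² = 41.9 → 42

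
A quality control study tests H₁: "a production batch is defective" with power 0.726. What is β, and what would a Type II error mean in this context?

β = 1 - power = 1 - 0.726 = 0.274. A Type II error is failing to reject H₀ when H₀ is false (false negative) — here, failing to conclude that a production batch is defective when in fact it is true. Consequence: shipping a defective batch — faulty products reach customers.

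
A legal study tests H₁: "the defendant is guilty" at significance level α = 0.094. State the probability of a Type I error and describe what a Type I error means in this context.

P(Type I error) = α = 0.094. A Type I error is rejecting H₀ when H₀ is actually true (false positive) — here, concluding that the defendant is guilty when in fact this is not the case. Consequence: convicting an innocent person.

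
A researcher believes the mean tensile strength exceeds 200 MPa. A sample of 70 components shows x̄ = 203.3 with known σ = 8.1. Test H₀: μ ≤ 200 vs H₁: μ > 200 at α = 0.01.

z = 3.409. Critical value: 2.33. Reject H₀.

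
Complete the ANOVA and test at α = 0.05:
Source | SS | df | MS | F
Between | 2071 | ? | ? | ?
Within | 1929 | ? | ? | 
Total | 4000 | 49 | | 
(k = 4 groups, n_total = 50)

df_between = 3, df_within = 46. MS_between = 690.33, MS_within = 41.93. F = 16.462, F_crit ≈ 2.807. Reject H₀.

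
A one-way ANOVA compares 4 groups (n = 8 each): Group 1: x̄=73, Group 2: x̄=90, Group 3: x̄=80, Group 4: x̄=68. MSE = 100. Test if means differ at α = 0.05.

Grand mean = 77.75. SS_between = 2182.0, MS_between = 727.33. F = 7.273, F_crit ≈ 2.947. Reject H₀.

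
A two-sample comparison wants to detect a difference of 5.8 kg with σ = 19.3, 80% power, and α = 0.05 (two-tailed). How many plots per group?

n per group = 2(z_α/2 + z_β)²σ²/d² = 2×(1.96 + 0.84)²×19.3²/5.8² = 173.6 → n = 174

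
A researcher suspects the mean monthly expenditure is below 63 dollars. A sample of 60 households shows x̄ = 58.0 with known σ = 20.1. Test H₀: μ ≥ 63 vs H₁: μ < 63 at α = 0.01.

z = -1.927. Critical value: -2.33. Fail to reject H₀.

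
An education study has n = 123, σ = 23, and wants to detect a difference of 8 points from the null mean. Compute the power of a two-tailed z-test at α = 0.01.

SE = σ/√n = 23/√123 = 2.074. Non-centrality λ = d/SE = 8/2.074 = 3.858. Power ≈ Φ(λ - z_{α/2}) = Φ(3.858 - 2.576) = Φ(1.282) = 0.9.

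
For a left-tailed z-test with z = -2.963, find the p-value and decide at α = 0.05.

p = P(Z < -2.963) = Φ(-2.963) ≈ 0.0015. Since p < 0.05, reject H₀ (significant) at α = 0.05.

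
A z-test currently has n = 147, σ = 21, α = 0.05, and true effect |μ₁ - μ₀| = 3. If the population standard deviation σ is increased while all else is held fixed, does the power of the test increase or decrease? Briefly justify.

Power decreases: a larger σ inflates the standard error σ/√n, pulling the sampling distribution under H₁ back toward the critical value.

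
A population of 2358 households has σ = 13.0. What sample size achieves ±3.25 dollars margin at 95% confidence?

Without FPC: n₀ = (1.96×13.0/3.25)² = 61.466. With FPC: n = n₀N/(n₀+N-1) = 59.9 → n = 60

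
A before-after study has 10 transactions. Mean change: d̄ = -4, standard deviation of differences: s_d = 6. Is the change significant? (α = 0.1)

t = d̄/(s_d/√n) = -4/(6/√10) = -2.108. df = 9, critical t = ±1.833. Reject H₀.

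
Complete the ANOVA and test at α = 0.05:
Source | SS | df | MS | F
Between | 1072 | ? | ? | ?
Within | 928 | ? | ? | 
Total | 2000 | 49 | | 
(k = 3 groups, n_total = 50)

df_between = 2, df_within = 47. MS_between = 536.0, MS_within = 19.74. F = 27.147, F_crit ≈ 3.195. Reject H₀.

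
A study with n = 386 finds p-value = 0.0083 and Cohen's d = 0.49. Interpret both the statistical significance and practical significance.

Statistically significant (p = 0.0083 < 0.05). Cohen's d = 0.49 indicates a small effect size. Both statistical and practical significance should be considered.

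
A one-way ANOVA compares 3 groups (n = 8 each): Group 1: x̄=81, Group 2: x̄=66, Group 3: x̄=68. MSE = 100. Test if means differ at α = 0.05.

Grand mean = 71.67. SS_between = 1061.33, MS_between = 530.67. F = 5.307, F_crit ≈ 3.467. Reject H₀.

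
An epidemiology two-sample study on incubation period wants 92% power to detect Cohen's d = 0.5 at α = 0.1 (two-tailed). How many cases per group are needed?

z_{α/2} = 1.645, z_β = Φ⁻¹(0.92) = 1.405. For medium effect (d = 0.5): n per group = 2(z_{α/2} + z_β)²/d² = 2(1.645 + 1.405)²/0.5² = 74.4 → 75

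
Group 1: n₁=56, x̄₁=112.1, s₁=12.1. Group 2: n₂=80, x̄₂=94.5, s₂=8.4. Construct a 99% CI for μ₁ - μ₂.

Difference = 17.6. SE = √(12.1²/56 + 8.4²/80) = 1.87. CI = (12.78, 22.42)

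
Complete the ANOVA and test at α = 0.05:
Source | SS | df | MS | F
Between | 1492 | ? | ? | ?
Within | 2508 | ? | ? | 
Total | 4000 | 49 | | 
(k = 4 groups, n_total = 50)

df_between = 3, df_within = 46. MS_between = 497.33, MS_within = 54.52. F = 9.122, F_crit ≈ 2.807. Reject H₀.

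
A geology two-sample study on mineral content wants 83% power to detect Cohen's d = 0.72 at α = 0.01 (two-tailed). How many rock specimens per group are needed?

z_{α/2} = 2.576, z_β = Φ⁻¹(0.83) = 0.954. For medium effect (d = 0.72): n per group = 2(z_{α/2} + z_β)²/d² = 2(2.576 + 0.954)²/0.72² = 48.1 → 49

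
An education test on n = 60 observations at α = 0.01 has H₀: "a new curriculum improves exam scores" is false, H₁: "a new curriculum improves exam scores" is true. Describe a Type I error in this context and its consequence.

Type I error: rejecting H₀ when it is true — concluding that a new curriculum improves exam scores when in fact it is not. Consequence: adopting a curriculum that gives no real benefit — disruption for nothing.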